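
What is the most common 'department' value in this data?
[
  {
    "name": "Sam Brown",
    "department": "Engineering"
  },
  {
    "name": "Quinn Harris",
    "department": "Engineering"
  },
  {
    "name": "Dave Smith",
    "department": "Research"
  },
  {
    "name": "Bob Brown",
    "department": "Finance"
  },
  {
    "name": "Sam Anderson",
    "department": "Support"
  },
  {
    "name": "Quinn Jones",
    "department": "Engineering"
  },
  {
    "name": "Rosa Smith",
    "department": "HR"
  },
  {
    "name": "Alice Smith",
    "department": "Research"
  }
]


Counting 'department' values across 8 records:

  Engineering: 3 ###
  Research: 2 ##
  Finance: 1 #
  Support: 1 #
  HR: 1 #

Most common: Engineering (3 times)

Engineering (3 times)


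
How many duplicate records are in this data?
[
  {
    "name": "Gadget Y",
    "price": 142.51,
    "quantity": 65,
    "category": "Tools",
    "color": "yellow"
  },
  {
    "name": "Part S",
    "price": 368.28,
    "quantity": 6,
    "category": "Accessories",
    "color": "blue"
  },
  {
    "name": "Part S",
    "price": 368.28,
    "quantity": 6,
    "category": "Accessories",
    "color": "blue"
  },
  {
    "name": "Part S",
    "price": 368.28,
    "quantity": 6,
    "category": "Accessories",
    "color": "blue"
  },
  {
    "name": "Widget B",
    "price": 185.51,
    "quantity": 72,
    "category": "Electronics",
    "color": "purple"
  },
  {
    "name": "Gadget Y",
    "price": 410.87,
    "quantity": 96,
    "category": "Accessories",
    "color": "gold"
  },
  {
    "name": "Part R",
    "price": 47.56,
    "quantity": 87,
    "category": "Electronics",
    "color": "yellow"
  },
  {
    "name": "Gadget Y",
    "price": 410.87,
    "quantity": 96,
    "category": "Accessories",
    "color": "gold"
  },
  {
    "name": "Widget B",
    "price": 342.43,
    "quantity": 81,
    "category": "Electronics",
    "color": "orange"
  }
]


Checking 9 records for duplicates:

  Row 1: Gadget Y ($142.51, qty 65)
  Row 2: Part S ($368.28, qty 6)
  Row 3: Part S ($368.28, qty 6) <-- DUPLICATE
  Row 4: Part S ($368.28, qty 6) <-- DUPLICATE
  Row 5: Widget B ($185.51, qty 72)
  Row 6: Gadget Y ($410.87, qty 96)
  Row 7: Part R ($47.56, qty 87)
  Row 8: Gadget Y ($410.87, qty 96) <-- DUPLICATE
  Row 9: Widget B ($342.43, qty 81)

Duplicates found: 3
Unique records: 6

3 duplicates, 6 unique


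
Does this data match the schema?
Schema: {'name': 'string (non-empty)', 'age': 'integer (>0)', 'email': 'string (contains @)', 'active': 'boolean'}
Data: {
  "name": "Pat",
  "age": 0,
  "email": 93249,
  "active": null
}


Validating each field against schema:
  name: OK (non-empty string)
  age: FAIL (0 is not > 0)
  email: FAIL (93249 is not a string)
  active: FAIL (null is not a boolean)

Result: INVALID (3 errors: age, email, active)

INVALID (3 errors: age, email, active)


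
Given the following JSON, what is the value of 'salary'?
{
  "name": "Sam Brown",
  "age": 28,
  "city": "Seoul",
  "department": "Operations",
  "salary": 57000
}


Looking up field 'salary'
Value: 57000

57000


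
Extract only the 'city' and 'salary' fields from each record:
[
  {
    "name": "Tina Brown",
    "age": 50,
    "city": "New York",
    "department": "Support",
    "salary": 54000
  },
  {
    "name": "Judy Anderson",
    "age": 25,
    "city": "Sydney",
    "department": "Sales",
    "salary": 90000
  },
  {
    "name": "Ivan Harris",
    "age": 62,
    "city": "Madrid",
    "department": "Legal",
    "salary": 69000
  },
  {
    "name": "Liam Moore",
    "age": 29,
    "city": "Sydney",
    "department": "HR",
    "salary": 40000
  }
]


Original: 4 records with fields: name, age, city, department, salary
Keep: ['city', 'salary']
Drop: ['name', 'age', 'department']
Result: 4 records, 2 fields each

[
  {
    "city": "New York",
    "salary": 54000
  },
  {
    "city": "Sydney",
    "salary": 90000
  },
  {
    "city": "Madrid",
    "salary": 69000
  },
  {
    "city": "Sydney",
    "salary": 40000
  }
]


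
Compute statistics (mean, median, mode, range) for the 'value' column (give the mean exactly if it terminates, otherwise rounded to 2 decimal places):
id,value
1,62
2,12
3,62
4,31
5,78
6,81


Data: [62, 12, 62, 31, 78, 81]
Count: 6
Sum: 326
Mean: 326/6 ≈ 54.33 (rounded to 2 decimal places)
Sorted: [12, 31, 62, 62, 78, 81]
Median: 62.0
Mode: 62 (2 times)
Range: 81 - 12 = 69
Min: 12, Max: 81

mean≈54.33, median=62.0, mode=62, range=69


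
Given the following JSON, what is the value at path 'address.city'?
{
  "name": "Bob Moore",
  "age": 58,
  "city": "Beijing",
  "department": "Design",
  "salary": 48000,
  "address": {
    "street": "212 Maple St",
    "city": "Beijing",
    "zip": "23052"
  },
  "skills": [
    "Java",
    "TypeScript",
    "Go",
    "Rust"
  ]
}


Query: address.city
Path: address -> city
Value: Beijing

Beijing


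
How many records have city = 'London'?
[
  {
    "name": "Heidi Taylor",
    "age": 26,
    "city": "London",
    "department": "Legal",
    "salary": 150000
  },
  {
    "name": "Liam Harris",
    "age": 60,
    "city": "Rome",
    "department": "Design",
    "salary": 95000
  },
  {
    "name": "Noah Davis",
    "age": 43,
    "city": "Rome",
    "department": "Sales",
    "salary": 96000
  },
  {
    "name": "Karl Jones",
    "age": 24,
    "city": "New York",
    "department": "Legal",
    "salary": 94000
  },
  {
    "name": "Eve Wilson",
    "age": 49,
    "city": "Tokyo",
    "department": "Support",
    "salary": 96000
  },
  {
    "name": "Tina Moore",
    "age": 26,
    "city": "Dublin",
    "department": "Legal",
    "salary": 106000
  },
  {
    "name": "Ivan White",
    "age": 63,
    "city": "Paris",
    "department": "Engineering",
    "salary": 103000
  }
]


Data: 7 records
Condition: city = 'London'

Checking each record:
  Heidi Taylor: London MATCH
  Liam Harris: Rome
  Noah Davis: Rome
  Karl Jones: New York
  Eve Wilson: Tokyo
  Tina Moore: Dublin
  Ivan White: Paris

Count: 1

1


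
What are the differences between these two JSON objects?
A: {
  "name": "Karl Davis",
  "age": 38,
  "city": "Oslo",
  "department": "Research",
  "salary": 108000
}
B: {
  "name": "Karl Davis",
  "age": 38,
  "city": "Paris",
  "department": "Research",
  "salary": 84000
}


Comparing each field (in key order):
  name: same
  age: same
  city: DIFFERENT
  department: same
  salary: DIFFERENT
Differences:
  city: Oslo -> Paris
  salary: 108000 -> 84000

2 field(s) changed

2 changes: city, salary


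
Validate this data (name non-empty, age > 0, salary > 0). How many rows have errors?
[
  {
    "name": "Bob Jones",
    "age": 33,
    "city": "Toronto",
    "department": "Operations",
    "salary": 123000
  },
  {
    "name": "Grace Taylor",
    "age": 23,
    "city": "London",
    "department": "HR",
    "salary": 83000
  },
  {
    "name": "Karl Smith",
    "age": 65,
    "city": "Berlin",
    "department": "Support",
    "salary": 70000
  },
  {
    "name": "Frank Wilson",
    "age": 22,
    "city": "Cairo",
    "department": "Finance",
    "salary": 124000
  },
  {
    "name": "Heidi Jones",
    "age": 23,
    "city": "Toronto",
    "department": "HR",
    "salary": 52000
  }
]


Validating 5 records:
Rules: name non-empty, age > 0, salary > 0

  Row 1 (Bob Jones): OK
  Row 2 (Grace Taylor): OK
  Row 3 (Karl Smith): OK
  Row 4 (Frank Wilson): OK
  Row 5 (Heidi Jones): OK

Total errors: 0

0 errors


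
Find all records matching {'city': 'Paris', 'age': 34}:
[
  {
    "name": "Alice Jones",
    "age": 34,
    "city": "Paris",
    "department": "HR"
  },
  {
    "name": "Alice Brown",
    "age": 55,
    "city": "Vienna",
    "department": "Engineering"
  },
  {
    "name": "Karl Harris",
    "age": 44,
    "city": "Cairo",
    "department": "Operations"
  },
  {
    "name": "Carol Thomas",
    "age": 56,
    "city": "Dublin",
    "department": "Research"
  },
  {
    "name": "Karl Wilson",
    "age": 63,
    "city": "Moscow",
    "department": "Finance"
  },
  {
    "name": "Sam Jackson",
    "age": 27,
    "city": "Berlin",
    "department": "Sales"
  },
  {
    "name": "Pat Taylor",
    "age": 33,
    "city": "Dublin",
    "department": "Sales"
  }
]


Search criteria: {'city': 'Paris', 'age': 34}

Checking 7 records:
  Alice Jones: {city: Paris, age: 34} <-- MATCH
  Alice Brown: {city: Vienna, age: 55}
  Karl Harris: {city: Cairo, age: 44}
  Carol Thomas: {city: Dublin, age: 56}
  Karl Wilson: {city: Moscow, age: 63}
  Sam Jackson: {city: Berlin, age: 27}
  Pat Taylor: {city: Dublin, age: 33}

Matches: ["Alice Jones"]

["Alice Jones"]


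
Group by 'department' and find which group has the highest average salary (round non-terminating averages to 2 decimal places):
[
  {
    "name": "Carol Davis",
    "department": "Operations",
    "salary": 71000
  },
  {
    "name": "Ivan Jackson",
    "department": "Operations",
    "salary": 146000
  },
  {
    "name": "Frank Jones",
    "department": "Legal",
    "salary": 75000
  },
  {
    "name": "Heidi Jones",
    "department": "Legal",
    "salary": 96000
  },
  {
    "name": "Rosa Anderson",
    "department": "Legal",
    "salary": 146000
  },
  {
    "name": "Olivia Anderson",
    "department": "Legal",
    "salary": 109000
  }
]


Group by: department

Groups:
  Legal: 4 people, avg salary = 426000/4 = $106500
  Operations: 2 people, avg salary = 217000/2 = $108500

Highest average salary: Operations ($108500)

Operations ($108500)


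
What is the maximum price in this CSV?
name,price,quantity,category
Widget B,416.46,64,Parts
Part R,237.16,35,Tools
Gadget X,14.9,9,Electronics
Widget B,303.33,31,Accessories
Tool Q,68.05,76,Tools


Computing maximum price:
Values: [416.46, 237.16, 14.9, 303.33, 68.05]
Max = 416.46

416.46


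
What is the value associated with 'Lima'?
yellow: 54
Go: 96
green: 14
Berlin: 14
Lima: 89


Looking up key 'Lima'
Value: 89

89


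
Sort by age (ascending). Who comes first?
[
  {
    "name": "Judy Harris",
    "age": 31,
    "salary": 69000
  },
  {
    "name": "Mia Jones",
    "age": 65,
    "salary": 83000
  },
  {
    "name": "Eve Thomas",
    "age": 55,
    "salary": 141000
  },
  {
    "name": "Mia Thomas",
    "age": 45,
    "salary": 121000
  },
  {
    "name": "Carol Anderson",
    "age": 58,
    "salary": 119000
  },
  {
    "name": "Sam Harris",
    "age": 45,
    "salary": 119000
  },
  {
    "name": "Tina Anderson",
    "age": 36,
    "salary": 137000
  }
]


Sort by: age (ascending)

Sorted order:
  1. Judy Harris (age = 31)
  2. Tina Anderson (age = 36)
  3. Mia Thomas (age = 45)
  4. Sam Harris (age = 45)
  5. Eve Thomas (age = 55)
  6. Carol Anderson (age = 58)
  7. Mia Jones (age = 65)

First: Judy Harris

Judy Harris


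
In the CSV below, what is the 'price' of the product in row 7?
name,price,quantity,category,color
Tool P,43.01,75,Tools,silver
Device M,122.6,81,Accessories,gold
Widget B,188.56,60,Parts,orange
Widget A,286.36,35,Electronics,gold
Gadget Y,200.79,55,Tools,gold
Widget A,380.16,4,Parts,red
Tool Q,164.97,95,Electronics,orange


Query: Row 7 ('Tool Q'), column 'price'
Value: 164.97

164.97


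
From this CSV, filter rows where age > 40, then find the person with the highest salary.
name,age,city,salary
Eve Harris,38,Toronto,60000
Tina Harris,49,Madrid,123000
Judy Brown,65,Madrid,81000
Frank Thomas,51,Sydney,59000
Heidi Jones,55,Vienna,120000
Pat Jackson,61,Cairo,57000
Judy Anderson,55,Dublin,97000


Filter: age > 40
Sort by: salary (descending)

Filtered records (6):
  Tina Harris, age 49, salary $123000
  Heidi Jones, age 55, salary $120000
  Judy Anderson, age 55, salary $97000
  Judy Brown, age 65, salary $81000
  Frank Thomas, age 51, salary $59000
  Pat Jackson, age 61, salary $57000

Highest salary: Tina Harris ($123000)

Tina Harris


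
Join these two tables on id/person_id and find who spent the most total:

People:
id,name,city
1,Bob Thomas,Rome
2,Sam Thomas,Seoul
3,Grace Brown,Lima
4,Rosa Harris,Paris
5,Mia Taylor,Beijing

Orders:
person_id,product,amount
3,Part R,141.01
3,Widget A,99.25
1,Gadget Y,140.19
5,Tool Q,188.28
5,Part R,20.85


Join on: people.id = orders.person_id

Joined rows:
  Grace Brown (Lima) bought Part R for $141.01
  Grace Brown (Lima) bought Widget A for $99.25
  Bob Thomas (Rome) bought Gadget Y for $140.19
  Mia Taylor (Beijing) bought Tool Q for $188.28
  Mia Taylor (Beijing) bought Part R for $20.85

Total per person:
  Grace Brown: $240.26
  Mia Taylor: $209.13
  Bob Thomas: $140.19

Top spender: Grace Brown ($240.26)

Grace Brown ($240.26)


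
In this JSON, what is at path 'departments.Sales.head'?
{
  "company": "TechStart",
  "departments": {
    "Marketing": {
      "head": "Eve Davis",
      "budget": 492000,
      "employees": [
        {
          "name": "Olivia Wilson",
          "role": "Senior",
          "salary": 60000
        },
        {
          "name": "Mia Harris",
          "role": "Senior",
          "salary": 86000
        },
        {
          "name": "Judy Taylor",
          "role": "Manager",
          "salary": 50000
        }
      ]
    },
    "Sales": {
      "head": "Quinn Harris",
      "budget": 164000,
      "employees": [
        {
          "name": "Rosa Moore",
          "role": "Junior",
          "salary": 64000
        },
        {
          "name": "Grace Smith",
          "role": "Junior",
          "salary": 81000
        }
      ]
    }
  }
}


Path: departments.Sales.head

Navigate:
  -> departments
  -> Sales
  -> head = 'Quinn Harris'

Quinn Harris


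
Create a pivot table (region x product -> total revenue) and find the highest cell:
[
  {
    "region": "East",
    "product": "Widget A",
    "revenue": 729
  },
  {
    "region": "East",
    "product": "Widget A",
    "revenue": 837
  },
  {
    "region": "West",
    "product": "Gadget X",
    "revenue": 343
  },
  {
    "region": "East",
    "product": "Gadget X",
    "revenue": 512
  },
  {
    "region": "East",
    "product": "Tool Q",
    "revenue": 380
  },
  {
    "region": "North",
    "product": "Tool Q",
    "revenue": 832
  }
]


Pivot: region (rows) x product (columns) -> total revenue

     Gadget X      Tool Q        Widget A    
East           512           380          1566  
North            0           832             0  
West           343             0             0  

Highest: East / Widget A = $1566

East / Widget A = $1566


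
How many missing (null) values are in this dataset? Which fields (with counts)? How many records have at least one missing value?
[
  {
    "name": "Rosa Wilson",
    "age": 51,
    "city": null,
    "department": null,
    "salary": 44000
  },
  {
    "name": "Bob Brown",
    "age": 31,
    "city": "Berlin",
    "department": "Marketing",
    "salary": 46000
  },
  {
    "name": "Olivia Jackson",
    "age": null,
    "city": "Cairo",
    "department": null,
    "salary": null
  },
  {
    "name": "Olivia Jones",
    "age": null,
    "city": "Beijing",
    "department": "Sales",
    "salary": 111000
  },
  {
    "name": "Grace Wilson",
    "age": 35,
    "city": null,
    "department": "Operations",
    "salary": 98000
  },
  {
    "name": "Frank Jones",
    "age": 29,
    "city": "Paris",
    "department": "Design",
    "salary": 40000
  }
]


Checking for missing (null) values in 6 records:

  Rosa Wilson: city, department
  Bob Brown: complete
  Olivia Jackson: age, department, salary
  Olivia Jones: age
  Grace Wilson: city
  Frank Jones: complete

Per field:
  name: 0 missing
  age: 2 missing
  city: 2 missing
  department: 2 missing
  salary: 1 missing

Total missing values: 7
Records with any missing: 4

7 missing values (age: 2, city: 2, department: 2, salary: 1); 4 incomplete records


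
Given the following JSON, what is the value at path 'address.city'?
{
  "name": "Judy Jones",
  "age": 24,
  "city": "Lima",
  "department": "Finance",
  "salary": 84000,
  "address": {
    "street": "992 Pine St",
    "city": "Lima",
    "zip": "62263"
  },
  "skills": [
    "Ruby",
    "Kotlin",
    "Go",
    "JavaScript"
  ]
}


Query: address.city
Path: address -> city
Value: Lima

Lima


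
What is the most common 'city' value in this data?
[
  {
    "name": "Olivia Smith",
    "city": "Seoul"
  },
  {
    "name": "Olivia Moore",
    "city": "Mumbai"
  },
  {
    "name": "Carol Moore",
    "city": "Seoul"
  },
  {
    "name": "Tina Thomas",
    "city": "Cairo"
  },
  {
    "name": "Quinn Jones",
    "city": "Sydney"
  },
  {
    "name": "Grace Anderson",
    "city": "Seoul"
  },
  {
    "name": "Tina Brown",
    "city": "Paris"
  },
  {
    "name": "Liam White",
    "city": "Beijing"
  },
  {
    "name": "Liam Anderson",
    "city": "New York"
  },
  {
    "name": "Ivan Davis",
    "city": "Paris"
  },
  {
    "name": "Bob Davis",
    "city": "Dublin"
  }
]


Counting 'city' values across 11 records:

  Seoul: 3 ###
  Paris: 2 ##
  Mumbai: 1 #
  Cairo: 1 #
  Sydney: 1 #
  Beijing: 1 #
  New York: 1 #
  Dublin: 1 #

Most common: Seoul (3 times)

Seoul (3 times)


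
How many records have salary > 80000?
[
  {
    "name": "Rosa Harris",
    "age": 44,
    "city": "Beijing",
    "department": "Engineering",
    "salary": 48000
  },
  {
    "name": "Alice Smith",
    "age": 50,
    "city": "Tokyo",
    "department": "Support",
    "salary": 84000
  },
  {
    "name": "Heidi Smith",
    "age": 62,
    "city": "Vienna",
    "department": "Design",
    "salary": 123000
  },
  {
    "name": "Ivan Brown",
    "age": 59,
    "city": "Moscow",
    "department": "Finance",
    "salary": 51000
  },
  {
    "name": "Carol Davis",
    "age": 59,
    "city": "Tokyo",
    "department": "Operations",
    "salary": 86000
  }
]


Data: 5 records
Condition: salary > 80000

Checking each record:
  Rosa Harris: 48000
  Alice Smith: 84000 MATCH
  Heidi Smith: 123000 MATCH
  Ivan Brown: 51000
  Carol Davis: 86000 MATCH

Count: 3

3


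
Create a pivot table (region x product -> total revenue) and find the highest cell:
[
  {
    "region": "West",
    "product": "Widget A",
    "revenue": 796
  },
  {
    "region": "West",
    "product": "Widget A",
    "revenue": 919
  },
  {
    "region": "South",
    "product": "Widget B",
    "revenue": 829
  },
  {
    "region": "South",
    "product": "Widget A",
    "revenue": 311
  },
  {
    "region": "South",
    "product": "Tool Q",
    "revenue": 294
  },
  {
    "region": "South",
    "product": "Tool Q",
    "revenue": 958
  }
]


Pivot: region (rows) x product (columns) -> total revenue

     Tool Q        Widget A      Widget B    
South         1252           311           829  
West             0          1715             0  

Highest: West / Widget A = $1715

West / Widget A = $1715


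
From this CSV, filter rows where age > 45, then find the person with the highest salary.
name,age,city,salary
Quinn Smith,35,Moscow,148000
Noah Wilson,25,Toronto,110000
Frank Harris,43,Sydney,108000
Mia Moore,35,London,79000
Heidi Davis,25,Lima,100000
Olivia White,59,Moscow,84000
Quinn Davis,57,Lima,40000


Filter: age > 45
Sort by: salary (descending)

Filtered records (2):
  Olivia White, age 59, salary $84000
  Quinn Davis, age 57, salary $40000

Highest salary: Olivia White ($84000)

Olivia White


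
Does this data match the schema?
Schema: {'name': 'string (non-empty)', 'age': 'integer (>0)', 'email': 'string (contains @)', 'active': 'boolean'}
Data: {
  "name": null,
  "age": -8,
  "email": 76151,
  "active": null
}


Validating each field against schema:
  name: FAIL (null is not a string)
  age: FAIL (-8 is not > 0)
  email: FAIL (76151 is not a string)
  active: FAIL (null is not a boolean)

Result: INVALID (4 errors: name, age, email, active)

INVALID (4 errors: name, age, email, active)


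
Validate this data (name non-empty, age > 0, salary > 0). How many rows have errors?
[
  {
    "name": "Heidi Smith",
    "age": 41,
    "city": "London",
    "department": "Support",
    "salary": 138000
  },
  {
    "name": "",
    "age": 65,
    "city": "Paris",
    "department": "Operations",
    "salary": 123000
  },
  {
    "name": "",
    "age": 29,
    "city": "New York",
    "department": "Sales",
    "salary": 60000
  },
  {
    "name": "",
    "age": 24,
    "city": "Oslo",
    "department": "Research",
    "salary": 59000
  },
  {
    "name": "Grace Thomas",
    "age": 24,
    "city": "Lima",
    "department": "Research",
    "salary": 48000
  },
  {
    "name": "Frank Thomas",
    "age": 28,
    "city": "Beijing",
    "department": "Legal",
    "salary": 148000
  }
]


Validating 6 records:
Rules: name non-empty, age > 0, salary > 0

  Row 1 (Heidi Smith): OK
  Row 2 (???): empty name
  Row 3 (???): empty name
  Row 4 (???): empty name
  Row 5 (Grace Thomas): OK
  Row 6 (Frank Thomas): OK

Total errors: 3

3 errors


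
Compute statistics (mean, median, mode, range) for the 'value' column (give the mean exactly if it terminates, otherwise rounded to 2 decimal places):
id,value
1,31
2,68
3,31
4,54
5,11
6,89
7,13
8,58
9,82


Data: [31, 68, 31, 54, 11, 89, 13, 58, 82]
Count: 9
Sum: 437
Mean: 437/9 ≈ 48.56 (rounded to 2 decimal places)
Sorted: [11, 13, 31, 31, 54, 58, 68, 82, 89]
Median: 54.0
Mode: 31 (2 times)
Range: 89 - 11 = 78
Min: 11, Max: 89

mean≈48.56, median=54.0, mode=31, range=78


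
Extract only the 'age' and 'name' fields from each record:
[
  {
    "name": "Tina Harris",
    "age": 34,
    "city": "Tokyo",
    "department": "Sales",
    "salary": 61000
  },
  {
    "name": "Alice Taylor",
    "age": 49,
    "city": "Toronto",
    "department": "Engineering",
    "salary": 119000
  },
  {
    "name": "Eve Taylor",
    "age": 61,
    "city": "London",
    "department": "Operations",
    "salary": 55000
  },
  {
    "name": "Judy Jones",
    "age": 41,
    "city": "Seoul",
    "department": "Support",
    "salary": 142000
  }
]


Original: 4 records with fields: name, age, city, department, salary
Keep: ['age', 'name']
Drop: ['city', 'department', 'salary']
Result: 4 records, 2 fields each

[
  {
    "age": 34,
    "name": "Tina Harris"
  },
  {
    "age": 49,
    "name": "Alice Taylor"
  },
  {
    "age": 61,
    "name": "Eve Taylor"
  },
  {
    "age": 41,
    "name": "Judy Jones"
  }
]


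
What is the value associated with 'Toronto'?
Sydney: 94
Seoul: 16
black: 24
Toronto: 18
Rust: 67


Looking up key 'Toronto'
Value: 18

18


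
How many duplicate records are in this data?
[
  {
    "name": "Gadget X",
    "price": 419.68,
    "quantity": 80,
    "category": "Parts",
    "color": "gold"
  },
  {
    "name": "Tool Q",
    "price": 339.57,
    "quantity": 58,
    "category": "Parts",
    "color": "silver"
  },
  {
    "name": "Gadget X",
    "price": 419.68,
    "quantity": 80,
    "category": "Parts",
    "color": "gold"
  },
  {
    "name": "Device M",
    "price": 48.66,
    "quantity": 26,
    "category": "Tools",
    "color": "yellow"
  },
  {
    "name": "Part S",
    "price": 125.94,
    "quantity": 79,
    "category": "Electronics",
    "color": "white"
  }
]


Checking 5 records for duplicates:

  Row 1: Gadget X ($419.68, qty 80)
  Row 2: Tool Q ($339.57, qty 58)
  Row 3: Gadget X ($419.68, qty 80) <-- DUPLICATE
  Row 4: Device M ($48.66, qty 26)
  Row 5: Part S ($125.94, qty 79)

Duplicates found: 1
Unique records: 4

1 duplicates, 4 unique


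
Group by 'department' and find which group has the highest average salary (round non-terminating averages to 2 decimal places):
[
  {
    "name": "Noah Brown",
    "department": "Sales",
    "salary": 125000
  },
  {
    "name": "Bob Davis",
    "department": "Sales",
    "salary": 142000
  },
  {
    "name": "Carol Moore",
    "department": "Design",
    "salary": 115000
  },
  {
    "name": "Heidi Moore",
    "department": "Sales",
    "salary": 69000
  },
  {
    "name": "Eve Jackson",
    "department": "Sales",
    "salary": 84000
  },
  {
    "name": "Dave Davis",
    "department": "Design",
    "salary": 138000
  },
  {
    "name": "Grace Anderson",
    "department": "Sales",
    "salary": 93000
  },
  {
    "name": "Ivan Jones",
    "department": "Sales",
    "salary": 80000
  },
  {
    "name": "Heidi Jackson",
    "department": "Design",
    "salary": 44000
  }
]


Group by: department

Groups:
  Design: 3 people, avg salary = 297000/3 = $99000
  Sales: 6 people, avg salary = 593000/6 ≈ $98833.33

Highest average salary: Design ($99000)

Design ($99000)


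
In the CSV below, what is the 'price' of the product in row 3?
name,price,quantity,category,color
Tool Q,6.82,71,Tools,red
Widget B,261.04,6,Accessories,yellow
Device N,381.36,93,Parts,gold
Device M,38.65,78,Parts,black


Query: Row 3 ('Device N'), column 'price'
Value: 381.36

381.36


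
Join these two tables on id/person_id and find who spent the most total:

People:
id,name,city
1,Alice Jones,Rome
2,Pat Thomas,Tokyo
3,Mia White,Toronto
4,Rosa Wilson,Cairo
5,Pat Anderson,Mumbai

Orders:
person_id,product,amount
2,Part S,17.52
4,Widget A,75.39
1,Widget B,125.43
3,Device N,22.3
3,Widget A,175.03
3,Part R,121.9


Join on: people.id = orders.person_id

Joined rows:
  Pat Thomas (Tokyo) bought Part S for $17.52
  Rosa Wilson (Cairo) bought Widget A for $75.39
  Alice Jones (Rome) bought Widget B for $125.43
  Mia White (Toronto) bought Device N for $22.3
  Mia White (Toronto) bought Widget A for $175.03
  Mia White (Toronto) bought Part R for $121.9

Total per person:
  Mia White: $319.23
  Alice Jones: $125.43
  Rosa Wilson: $75.39
  Pat Thomas: $17.52

Top spender: Mia White ($319.23)

Mia White ($319.23)


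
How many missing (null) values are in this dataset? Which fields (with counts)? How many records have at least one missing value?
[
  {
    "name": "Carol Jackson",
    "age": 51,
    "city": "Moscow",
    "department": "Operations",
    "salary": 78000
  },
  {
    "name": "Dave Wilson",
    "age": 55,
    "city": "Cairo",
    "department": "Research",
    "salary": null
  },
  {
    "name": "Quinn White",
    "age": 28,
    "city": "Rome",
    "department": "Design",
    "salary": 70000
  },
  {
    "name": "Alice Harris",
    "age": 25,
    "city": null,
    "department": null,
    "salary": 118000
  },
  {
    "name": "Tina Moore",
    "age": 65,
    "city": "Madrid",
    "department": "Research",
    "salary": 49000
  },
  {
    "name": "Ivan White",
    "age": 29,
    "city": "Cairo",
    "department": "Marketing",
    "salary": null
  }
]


Checking for missing (null) values in 6 records:

  Carol Jackson: complete
  Dave Wilson: salary
  Quinn White: complete
  Alice Harris: city, department
  Tina Moore: complete
  Ivan White: salary

Per field:
  name: 0 missing
  age: 0 missing
  city: 1 missing
  department: 1 missing
  salary: 2 missing

Total missing values: 4
Records with any missing: 3

4 missing values (city: 1, department: 1, salary: 2); 3 incomplete records


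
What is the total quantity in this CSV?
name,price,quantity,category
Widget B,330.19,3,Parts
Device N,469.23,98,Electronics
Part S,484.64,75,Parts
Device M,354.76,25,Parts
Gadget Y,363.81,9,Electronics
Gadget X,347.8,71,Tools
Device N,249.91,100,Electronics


Computing total quantity:
Values: [3, 98, 75, 25, 9, 71, 100]
Sum = 381

381


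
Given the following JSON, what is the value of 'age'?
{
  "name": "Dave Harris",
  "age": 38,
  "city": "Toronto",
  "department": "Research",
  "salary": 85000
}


Looking up field 'age'
Value: 38

38


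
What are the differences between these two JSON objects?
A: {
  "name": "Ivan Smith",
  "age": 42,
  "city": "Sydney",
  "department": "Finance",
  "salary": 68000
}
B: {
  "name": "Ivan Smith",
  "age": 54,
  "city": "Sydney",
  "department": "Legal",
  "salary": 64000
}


Comparing each field (in key order):
  name: same
  age: DIFFERENT
  city: same
  department: DIFFERENT
  salary: DIFFERENT
Differences:
  age: 42 -> 54
  department: Finance -> Legal
  salary: 68000 -> 64000

3 field(s) changed

3 changes: age, department, salary


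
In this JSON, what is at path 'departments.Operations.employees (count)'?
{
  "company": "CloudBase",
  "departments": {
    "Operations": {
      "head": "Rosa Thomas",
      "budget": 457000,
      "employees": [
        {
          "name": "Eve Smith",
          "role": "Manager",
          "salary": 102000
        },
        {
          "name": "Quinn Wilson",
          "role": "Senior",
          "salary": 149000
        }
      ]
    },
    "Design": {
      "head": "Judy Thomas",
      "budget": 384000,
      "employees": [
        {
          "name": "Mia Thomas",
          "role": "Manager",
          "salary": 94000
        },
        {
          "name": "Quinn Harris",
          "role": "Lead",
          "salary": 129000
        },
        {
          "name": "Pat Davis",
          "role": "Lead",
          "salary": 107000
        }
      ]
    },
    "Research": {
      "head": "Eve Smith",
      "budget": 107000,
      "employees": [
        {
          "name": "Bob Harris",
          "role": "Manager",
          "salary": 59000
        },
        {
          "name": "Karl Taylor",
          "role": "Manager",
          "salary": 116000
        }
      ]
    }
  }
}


Path: departments.Operations.employees (count)

Navigate:
  -> departments
  -> Operations
  -> employees (array, length 2)

2


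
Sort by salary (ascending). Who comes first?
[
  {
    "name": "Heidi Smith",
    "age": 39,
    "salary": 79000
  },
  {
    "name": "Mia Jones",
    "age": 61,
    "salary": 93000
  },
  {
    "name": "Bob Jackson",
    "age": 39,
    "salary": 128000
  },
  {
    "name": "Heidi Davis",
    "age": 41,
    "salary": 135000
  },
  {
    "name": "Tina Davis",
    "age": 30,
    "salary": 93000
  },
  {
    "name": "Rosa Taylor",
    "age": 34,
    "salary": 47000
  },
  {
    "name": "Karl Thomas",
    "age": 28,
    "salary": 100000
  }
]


Sort by: salary (ascending)

Sorted order:
  1. Rosa Taylor (salary = 47000)
  2. Heidi Smith (salary = 79000)
  3. Mia Jones (salary = 93000)
  4. Tina Davis (salary = 93000)
  5. Karl Thomas (salary = 100000)
  6. Bob Jackson (salary = 128000)
  7. Heidi Davis (salary = 135000)

First: Rosa Taylor

Rosa Taylor


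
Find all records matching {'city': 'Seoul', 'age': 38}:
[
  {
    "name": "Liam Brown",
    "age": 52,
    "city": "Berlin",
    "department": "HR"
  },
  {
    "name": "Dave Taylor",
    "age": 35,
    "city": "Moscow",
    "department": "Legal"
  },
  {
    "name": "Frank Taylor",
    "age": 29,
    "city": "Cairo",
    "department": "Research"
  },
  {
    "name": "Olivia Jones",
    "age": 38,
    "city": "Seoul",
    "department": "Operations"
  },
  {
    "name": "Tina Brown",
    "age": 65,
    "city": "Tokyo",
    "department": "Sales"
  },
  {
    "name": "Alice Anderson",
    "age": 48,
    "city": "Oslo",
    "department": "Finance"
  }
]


Search criteria: {'city': 'Seoul', 'age': 38}

Checking 6 records:
  Liam Brown: {city: Berlin, age: 52}
  Dave Taylor: {city: Moscow, age: 35}
  Frank Taylor: {city: Cairo, age: 29}
  Olivia Jones: {city: Seoul, age: 38} <-- MATCH
  Tina Brown: {city: Tokyo, age: 65}
  Alice Anderson: {city: Oslo, age: 48}

Matches: ["Olivia Jones"]

["Olivia Jones"]


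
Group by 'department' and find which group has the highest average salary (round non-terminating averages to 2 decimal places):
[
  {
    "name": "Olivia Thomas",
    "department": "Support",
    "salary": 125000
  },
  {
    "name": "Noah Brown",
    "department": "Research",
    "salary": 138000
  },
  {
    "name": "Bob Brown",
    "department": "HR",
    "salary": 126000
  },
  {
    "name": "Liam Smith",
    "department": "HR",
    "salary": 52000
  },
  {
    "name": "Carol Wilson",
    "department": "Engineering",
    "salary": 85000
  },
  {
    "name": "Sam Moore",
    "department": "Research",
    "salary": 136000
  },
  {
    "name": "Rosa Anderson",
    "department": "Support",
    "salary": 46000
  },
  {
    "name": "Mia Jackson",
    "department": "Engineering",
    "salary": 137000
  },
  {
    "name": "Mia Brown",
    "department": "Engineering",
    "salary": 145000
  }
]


Group by: department

Groups:
  Engineering: 3 people, avg salary = 367000/3 ≈ $122333.33
  HR: 2 people, avg salary = 178000/2 = $89000
  Research: 2 people, avg salary = 274000/2 = $137000
  Support: 2 people, avg salary = 171000/2 = $85500

Highest average salary: Research ($137000)

Research ($137000)


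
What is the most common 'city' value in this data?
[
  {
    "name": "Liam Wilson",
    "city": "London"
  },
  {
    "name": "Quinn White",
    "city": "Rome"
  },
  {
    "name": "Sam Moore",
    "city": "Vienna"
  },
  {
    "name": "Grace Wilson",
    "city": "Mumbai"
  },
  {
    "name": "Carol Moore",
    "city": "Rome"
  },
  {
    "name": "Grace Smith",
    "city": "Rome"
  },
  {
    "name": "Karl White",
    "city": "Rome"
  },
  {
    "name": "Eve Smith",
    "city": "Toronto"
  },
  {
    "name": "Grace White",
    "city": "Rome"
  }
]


Counting 'city' values across 9 records:

  Rome: 5 #####
  London: 1 #
  Vienna: 1 #
  Mumbai: 1 #
  Toronto: 1 #

Most common: Rome (5 times)

Rome (5 times)


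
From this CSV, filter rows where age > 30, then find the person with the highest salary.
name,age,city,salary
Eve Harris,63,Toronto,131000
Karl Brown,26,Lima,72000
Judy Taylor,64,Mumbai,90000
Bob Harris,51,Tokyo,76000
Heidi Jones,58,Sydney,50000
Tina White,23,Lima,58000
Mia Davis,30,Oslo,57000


Filter: age > 30
Sort by: salary (descending)

Filtered records (4):
  Eve Harris, age 63, salary $131000
  Judy Taylor, age 64, salary $90000
  Bob Harris, age 51, salary $76000
  Heidi Jones, age 58, salary $50000

Highest salary: Eve Harris ($131000)

Eve Harris


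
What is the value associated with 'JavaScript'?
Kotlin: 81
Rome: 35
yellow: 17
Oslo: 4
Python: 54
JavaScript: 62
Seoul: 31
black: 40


Looking up key 'JavaScript'
Value: 62

62


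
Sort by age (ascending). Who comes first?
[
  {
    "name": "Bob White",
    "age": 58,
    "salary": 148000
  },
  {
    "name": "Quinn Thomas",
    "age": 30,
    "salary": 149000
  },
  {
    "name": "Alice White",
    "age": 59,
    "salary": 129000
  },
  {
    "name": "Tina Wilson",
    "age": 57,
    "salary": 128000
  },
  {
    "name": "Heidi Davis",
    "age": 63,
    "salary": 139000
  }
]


Sort by: age (ascending)

Sorted order:
  1. Quinn Thomas (age = 30)
  2. Tina Wilson (age = 57)
  3. Bob White (age = 58)
  4. Alice White (age = 59)
  5. Heidi Davis (age = 63)

First: Quinn Thomas

Quinn Thomas


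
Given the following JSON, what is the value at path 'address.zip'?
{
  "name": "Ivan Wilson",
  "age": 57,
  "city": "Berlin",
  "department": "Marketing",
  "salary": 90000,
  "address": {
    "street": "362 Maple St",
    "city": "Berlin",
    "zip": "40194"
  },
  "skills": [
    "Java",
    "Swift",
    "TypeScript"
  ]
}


Query: address.zip
Path: address -> zip
Value: 40194

40194


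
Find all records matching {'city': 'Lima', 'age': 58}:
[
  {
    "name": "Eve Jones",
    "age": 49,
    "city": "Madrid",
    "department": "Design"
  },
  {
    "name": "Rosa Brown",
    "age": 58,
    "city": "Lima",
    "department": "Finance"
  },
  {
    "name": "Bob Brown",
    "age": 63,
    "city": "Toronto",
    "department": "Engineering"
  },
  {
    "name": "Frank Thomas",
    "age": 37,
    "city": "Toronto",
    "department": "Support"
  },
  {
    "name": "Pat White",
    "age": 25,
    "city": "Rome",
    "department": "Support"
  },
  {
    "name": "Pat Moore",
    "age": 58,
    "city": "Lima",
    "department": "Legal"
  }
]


Search criteria: {'city': 'Lima', 'age': 58}

Checking 6 records:
  Eve Jones: {city: Madrid, age: 49}
  Rosa Brown: {city: Lima, age: 58} <-- MATCH
  Bob Brown: {city: Toronto, age: 63}
  Frank Thomas: {city: Toronto, age: 37}
  Pat White: {city: Rome, age: 25}
  Pat Moore: {city: Lima, age: 58} <-- MATCH

Matches: ["Rosa Brown", "Pat Moore"]

["Rosa Brown", "Pat Moore"]


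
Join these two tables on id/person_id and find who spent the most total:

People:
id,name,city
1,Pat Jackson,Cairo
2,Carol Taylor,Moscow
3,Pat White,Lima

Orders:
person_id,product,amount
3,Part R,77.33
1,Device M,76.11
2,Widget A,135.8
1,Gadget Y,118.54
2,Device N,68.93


Join on: people.id = orders.person_id

Joined rows:
  Pat White (Lima) bought Part R for $77.33
  Pat Jackson (Cairo) bought Device M for $76.11
  Carol Taylor (Moscow) bought Widget A for $135.8
  Pat Jackson (Cairo) bought Gadget Y for $118.54
  Carol Taylor (Moscow) bought Device N for $68.93

Total per person:
  Carol Taylor: $204.73
  Pat Jackson: $194.65
  Pat White: $77.33

Top spender: Carol Taylor ($204.73)

Carol Taylor ($204.73)


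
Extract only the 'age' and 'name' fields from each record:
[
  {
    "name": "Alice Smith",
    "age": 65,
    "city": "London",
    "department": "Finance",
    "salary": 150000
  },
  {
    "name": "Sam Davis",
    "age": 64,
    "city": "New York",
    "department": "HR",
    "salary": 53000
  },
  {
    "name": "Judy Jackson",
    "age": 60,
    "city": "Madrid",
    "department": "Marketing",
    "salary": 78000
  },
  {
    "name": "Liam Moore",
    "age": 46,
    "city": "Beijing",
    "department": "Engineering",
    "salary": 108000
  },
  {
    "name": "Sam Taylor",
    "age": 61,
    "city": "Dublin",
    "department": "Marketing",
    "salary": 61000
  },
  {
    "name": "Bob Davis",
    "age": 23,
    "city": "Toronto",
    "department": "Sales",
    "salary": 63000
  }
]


Original: 6 records with fields: name, age, city, department, salary
Keep: ['age', 'name']
Drop: ['city', 'department', 'salary']
Result: 6 records, 2 fields each

[
  {
    "age": 65,
    "name": "Alice Smith"
  },
  {
    "age": 64,
    "name": "Sam Davis"
  },
  {
    "age": 60,
    "name": "Judy Jackson"
  },
  {
    "age": 46,
    "name": "Liam Moore"
  },
  {
    "age": 61,
    "name": "Sam Taylor"
  },
  {
    "age": 23,
    "name": "Bob Davis"
  }
]


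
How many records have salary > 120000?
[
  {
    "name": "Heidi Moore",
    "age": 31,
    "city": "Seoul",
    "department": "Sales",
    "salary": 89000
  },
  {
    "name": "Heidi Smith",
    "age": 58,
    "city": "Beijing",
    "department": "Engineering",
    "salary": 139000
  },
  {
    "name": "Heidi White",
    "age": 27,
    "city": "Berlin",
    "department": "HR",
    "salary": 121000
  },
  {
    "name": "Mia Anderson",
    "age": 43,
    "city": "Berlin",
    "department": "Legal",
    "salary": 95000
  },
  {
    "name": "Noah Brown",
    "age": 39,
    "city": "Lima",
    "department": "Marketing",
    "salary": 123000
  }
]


Data: 5 records
Condition: salary > 120000

Checking each record:
  Heidi Moore: 89000
  Heidi Smith: 139000 MATCH
  Heidi White: 121000 MATCH
  Mia Anderson: 95000
  Noah Brown: 123000 MATCH

Count: 3

3


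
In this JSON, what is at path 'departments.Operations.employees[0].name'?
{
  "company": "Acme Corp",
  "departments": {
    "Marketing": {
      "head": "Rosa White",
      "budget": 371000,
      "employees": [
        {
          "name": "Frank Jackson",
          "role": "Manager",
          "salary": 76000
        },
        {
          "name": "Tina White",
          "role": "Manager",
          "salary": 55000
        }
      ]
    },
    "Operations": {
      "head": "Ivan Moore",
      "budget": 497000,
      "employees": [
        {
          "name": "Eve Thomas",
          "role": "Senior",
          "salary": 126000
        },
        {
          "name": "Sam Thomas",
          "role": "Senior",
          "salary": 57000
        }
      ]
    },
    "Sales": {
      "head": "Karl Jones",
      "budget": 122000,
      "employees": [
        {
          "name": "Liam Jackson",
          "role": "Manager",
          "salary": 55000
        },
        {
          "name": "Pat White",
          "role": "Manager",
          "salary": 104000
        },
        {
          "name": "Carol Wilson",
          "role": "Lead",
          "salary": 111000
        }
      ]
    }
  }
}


Path: departments.Operations.employees[0].name

Navigate:
  -> departments
  -> Operations
  -> employees[0].name = 'Eve Thomas'

Eve Thomas


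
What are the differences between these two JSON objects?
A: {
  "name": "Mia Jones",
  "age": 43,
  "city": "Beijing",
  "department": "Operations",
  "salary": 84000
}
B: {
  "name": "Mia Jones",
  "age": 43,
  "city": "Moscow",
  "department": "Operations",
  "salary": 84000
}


Comparing each field (in key order):
  name: same
  age: same
  city: DIFFERENT
  department: same
  salary: same
Differences:
  city: Beijing -> Moscow

1 field(s) changed

1 change: city
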